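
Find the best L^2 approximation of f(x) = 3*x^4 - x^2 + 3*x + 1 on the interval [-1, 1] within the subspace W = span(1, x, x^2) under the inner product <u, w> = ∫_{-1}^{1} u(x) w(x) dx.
g(x) = 11*x^2/7 + 3*x + 26/35

The best approximation g ∈ W is the orthogonal projection of f onto W. Writing g = a_0 + a_1 x + a_2 x^2, the coefficients solve the normal equations G · a = b where
  G_{ij} = <φ_i, φ_j> and b_i = <f, φ_i>, with φ_0 = 1, φ_1 = x, φ_2 = x^2.
G =
  [2, 0, 2/3]
  [0, 2/3, 0]
  [2/3, 0, 2/5],
b = (38/15, 2, 118/105).
Solving gives a_0 = 26/35, a_1 = 3, a_2 = 11/7, so
  g(x) = 11*x^2/7 + 3*x + 26/35.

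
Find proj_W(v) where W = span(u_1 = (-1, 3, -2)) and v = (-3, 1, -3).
proj_W(v) = (-6/7, 18/7, -12/7)

Set up U = [u_1 | ... | u_1] ∈ R^(3×1). The projector onto W = col(U) is P = U (U^T U)^(-1) U^T.
Compute U^T U =
  [14],
and U^T v = (12).
Solve U^T U · c = U^T v for the coefficients: c = (6/7). The projection is proj_W(v) = U c.
Check: (v - proj_W(v)) · u_1 = 0  (should be 0).
Result: proj_W(v) = (-6/7, 18/7, -12/7).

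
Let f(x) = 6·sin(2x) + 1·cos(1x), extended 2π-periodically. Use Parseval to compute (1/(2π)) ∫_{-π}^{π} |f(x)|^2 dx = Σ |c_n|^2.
Σ |c_n|^2 = 37/2

Expand |f|^2 and use orthogonality of {sin(nx), cos(mx)} on [-π, π]:
  ∫_{-π}^{π} sin(nx)^2 dx = π, ∫ cos(mx)^2 dx = π, and cross terms integrate to 0.
So ∫_{-π}^{π} f(x)^2 dx = 6^2 · π + 1^2 · π = (36 + 1)π.
Divide by 2π: (36 + 1)/2 = 37/2.
By Parseval, this equals Σ |c_n|^2.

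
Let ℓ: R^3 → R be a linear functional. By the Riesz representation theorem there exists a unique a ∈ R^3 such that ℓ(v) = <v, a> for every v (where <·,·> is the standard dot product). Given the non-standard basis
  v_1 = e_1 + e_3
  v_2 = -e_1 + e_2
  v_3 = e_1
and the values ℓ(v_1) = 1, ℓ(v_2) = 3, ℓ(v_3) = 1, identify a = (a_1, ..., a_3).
a = (1, 4, 0)

Write a = (a_1, ..., a_3) in the standard basis. For each basis vector v_i, ℓ(v_i) = <v_i, a> is a linear equation in the a_j's. Collect the n equations into a matrix system V a = ℓ, where row i of V is v_i (expressed in the standard basis). Since V is invertible (lower-triangular with 1s on the diagonal, up to permutation), solve by back-substitution:
  V =
[[1, 0, 1],
 [-1, 1, 0],
 [1, 0, 0]]
  V a = (1, 3, 1)
Solving gives a = (1, 4, 0).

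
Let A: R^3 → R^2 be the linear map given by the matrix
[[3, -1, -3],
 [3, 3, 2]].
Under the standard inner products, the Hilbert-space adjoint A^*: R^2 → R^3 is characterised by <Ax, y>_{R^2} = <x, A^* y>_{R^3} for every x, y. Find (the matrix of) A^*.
A^* = A^T =
[[3, 3],
 [-1, 3],
 [-3, 2]]

For real matrices with standard dot products, the defining identity <Ax, y> = <x, A^* y> gives (Ax)^T y = x^T (A^*) y, i.e. x^T A^T y = x^T (A^*) y. Since this holds for all x, y, we must have A^* = A^T. Therefore
A^* =
[[3, 3],
 [-1, 3],
 [-3, 2]].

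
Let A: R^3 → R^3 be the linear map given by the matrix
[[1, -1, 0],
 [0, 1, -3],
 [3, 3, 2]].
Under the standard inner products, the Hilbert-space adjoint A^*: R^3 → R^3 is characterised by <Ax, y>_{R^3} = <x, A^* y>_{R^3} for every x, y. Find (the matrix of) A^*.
A^* = A^T =
[[1, 0, 3],
 [-1, 1, 3],
 [0, -3, 2]]

For real matrices with standard dot products, the defining identity <Ax, y> = <x, A^* y> gives (Ax)^T y = x^T (A^*) y, i.e. x^T A^T y = x^T (A^*) y. Since this holds for all x, y, we must have A^* = A^T. Therefore
A^* =
[[1, 0, 3],
 [-1, 1, 3],
 [0, -3, 2]].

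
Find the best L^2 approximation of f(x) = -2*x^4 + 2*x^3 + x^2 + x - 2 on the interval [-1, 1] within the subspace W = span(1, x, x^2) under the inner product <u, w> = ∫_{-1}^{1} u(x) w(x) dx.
g(x) = -5*x^2/7 + 11*x/5 - 64/35

The best approximation g ∈ W is the orthogonal projection of f onto W. Writing g = a_0 + a_1 x + a_2 x^2, the coefficients solve the normal equations G · a = b where
  G_{ij} = <φ_i, φ_j> and b_i = <f, φ_i>, with φ_0 = 1, φ_1 = x, φ_2 = x^2.
G =
  [2, 0, 2/3]
  [0, 2/3, 0]
  [2/3, 0, 2/5],
b = (-62/15, 22/15, -158/105).
Solving gives a_0 = -64/35, a_1 = 11/5, a_2 = -5/7, so
  g(x) = -5*x^2/7 + 11*x/5 - 64/35.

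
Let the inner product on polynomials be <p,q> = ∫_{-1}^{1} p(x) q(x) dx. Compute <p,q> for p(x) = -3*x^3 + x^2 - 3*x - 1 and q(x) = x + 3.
<p,q> = -36/5

Expand the product: p(x)·q(x) = -3*x^4 - 8*x^3 - 10*x - 3.
∫_{-1}^{1} of each monomial x^k gives [2/(k+1) if k even, 0 if k odd]. Integrating term-by-term (or equivalently evaluating the antiderivative F(x) = -3*x^5/5 - 2*x^4 - 5*x^2 - 3*x at the endpoints):
  F(1) − F(−1) = -53/5 − (-17/5) = -36/5.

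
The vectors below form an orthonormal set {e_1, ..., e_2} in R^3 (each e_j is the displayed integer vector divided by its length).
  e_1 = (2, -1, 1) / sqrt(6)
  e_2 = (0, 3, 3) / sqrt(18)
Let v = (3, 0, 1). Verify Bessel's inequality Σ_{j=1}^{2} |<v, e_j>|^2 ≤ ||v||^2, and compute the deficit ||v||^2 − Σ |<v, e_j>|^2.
Σ |<v, e_j>|^2 = 26/3; ||v||^2 = 10; deficit = 4/3

Write each e_j = u_j / sqrt(<u_j, u_j>) where u_j is the displayed integer vector. Then <v, e_j> = <v, u_j> / sqrt(<u_j, u_j>), so |<v, e_j>|^2 = <v, u_j>^2 / <u_j, u_j>.
Coefficients: <v, e_1> = 7/sqrt(6), <v, e_2> = 3/sqrt(18).
Square and sum: Σ |<v, e_j>|^2 = 26/3.
Compute ||v||^2 = v·v = 10.
Deficit = 10 − 26/3 = 4/3 ≥ 0, confirming Bessel's inequality. (The deficit equals ||v − Σ <v,e_j> e_j||^2, the squared distance from v to span{e_j}.)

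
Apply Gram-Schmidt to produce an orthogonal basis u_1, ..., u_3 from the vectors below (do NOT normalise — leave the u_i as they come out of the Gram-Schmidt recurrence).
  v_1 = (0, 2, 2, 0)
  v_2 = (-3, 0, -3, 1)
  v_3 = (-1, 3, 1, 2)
Orthogonal basis:
  u_1 = (0, 2, 2, 0)
  u_2 = (-3, 3/2, -3/2, 1)
  u_3 = (19/29, 5/29, -5/29, 42/29)

Apply the Gram-Schmidt recurrence
  u_1 = v_1
  u_i = v_i − Σ_{j<i} ((v_i · u_j) / (u_j · u_j)) · u_j.

Step by step this gives:
  u_1 = (0, 2, 2, 0)
  u_2 = (-3, 3/2, -3/2, 1)
  u_3 = (19/29, 5/29, -5/29, 42/29)

Orthogonality check:
  u_2 · u_1 = 0 (should be 0)
  u_3 · u_1 = 0 (should be 0)
  u_3 · u_2 = 0 (should be 0)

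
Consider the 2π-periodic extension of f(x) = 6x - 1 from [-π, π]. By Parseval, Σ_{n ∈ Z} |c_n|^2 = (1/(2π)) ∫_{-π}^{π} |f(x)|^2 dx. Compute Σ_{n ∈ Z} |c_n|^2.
Σ |c_n|^2 = 12π^2 + 1

Expand and integrate term by term over [-π, π]:
  ∫ (6x)^2 dx = 36·(2π^3/3); ∫ 2·6·(-1)·x dx = 0 (odd integrand); ∫ (-1)^2 dx = 1·2π.
So (1/(2π)) ∫_{-π}^{π} (6x - 1)^2 dx = 36π^2/3 + 1 = 12π^2 + 1.
Parseval ⇒ Σ |c_n|^2 = 12π^2 + 1.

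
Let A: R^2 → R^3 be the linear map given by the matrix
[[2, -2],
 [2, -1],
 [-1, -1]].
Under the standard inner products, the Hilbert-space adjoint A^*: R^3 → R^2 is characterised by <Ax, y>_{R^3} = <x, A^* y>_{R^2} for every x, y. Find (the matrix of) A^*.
A^* = A^T =
[[2, 2, -1],
 [-2, -1, -1]]

For real matrices with standard dot products, the defining identity <Ax, y> = <x, A^* y> gives (Ax)^T y = x^T (A^*) y, i.e. x^T A^T y = x^T (A^*) y. Since this holds for all x, y, we must have A^* = A^T. Therefore
A^* =
[[2, 2, -1],
 [-2, -1, -1]].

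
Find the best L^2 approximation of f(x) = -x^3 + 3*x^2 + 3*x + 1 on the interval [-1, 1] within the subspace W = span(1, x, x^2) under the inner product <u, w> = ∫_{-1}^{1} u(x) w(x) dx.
g(x) = 3*x^2 + 12*x/5 + 1

The best approximation g ∈ W is the orthogonal projection of f onto W. Writing g = a_0 + a_1 x + a_2 x^2, the coefficients solve the normal equations G · a = b where
  G_{ij} = <φ_i, φ_j> and b_i = <f, φ_i>, with φ_0 = 1, φ_1 = x, φ_2 = x^2.
G =
  [2, 0, 2/3]
  [0, 2/3, 0]
  [2/3, 0, 2/5],
b = (4, 8/5, 28/15).
Solving gives a_0 = 1, a_1 = 12/5, a_2 = 3, so
  g(x) = 3*x^2 + 12*x/5 + 1.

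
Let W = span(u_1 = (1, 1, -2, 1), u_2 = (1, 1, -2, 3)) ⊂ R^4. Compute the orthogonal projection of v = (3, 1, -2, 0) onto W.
proj_W(v) = (4/3, 4/3, -8/3, 0)

Set up U = [u_1 | ... | u_2] ∈ R^(4×2). The projector onto W = col(U) is P = U (U^T U)^(-1) U^T.
Compute U^T U =
  [7, 9]
  [9, 15],
and U^T v = (8, 8).
Solve U^T U · c = U^T v for the coefficients: c = (2, -2/3). The projection is proj_W(v) = U c.
Check: (v - proj_W(v)) · u_1 = 0  (should be 0).
Check: (v - proj_W(v)) · u_2 = 0  (should be 0).
Result: proj_W(v) = (4/3, 4/3, -8/3, 0).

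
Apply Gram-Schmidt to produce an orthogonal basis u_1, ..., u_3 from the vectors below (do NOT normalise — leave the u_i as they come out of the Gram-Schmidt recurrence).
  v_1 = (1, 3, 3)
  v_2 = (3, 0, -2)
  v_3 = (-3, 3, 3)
Orthogonal basis:
  u_1 = (1, 3, 3)
  u_2 = (60/19, 9/19, -29/19)
  u_3 = (-72/119, 132/119, -108/119)

Apply the Gram-Schmidt recurrence
  u_1 = v_1
  u_i = v_i − Σ_{j<i} ((v_i · u_j) / (u_j · u_j)) · u_j.

Step by step this gives:
  u_1 = (1, 3, 3)
  u_2 = (60/19, 9/19, -29/19)
  u_3 = (-72/119, 132/119, -108/119)

Orthogonality check:
  u_2 · u_1 = 0 (should be 0)
  u_3 · u_1 = 0 (should be 0)
  u_3 · u_2 = 0 (should be 0)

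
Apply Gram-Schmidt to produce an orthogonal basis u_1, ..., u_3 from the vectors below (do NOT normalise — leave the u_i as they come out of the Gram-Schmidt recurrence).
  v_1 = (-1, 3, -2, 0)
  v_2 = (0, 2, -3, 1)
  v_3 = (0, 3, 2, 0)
Orthogonal basis:
  u_1 = (-1, 3, -2, 0)
  u_2 = (6/7, -4/7, -9/7, 1)
  u_3 = (35/26, 33/26, 16/13, 15/13)

Apply the Gram-Schmidt recurrence
  u_1 = v_1
  u_i = v_i − Σ_{j<i} ((v_i · u_j) / (u_j · u_j)) · u_j.

Step by step this gives:
  u_1 = (-1, 3, -2, 0)
  u_2 = (6/7, -4/7, -9/7, 1)
  u_3 = (35/26, 33/26, 16/13, 15/13)

Orthogonality check:
  u_2 · u_1 = 0 (should be 0)
  u_3 · u_1 = 0 (should be 0)
  u_3 · u_2 = 0 (should be 0)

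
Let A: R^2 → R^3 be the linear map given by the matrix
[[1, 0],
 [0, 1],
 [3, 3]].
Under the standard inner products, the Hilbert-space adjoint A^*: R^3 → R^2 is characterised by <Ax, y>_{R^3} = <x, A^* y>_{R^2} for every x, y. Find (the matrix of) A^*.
A^* = A^T =
[[1, 0, 3],
 [0, 1, 3]]

For real matrices with standard dot products, the defining identity <Ax, y> = <x, A^* y> gives (Ax)^T y = x^T (A^*) y, i.e. x^T A^T y = x^T (A^*) y. Since this holds for all x, y, we must have A^* = A^T. Therefore
A^* =
[[1, 0, 3],
 [0, 1, 3]].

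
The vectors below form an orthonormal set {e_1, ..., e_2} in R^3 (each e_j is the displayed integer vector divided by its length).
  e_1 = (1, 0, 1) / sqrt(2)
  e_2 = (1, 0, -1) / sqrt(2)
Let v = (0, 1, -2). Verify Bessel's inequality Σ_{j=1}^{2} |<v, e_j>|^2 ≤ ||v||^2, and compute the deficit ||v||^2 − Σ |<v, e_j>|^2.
Σ |<v, e_j>|^2 = 4; ||v||^2 = 5; deficit = 1

Write each e_j = u_j / sqrt(<u_j, u_j>) where u_j is the displayed integer vector. Then <v, e_j> = <v, u_j> / sqrt(<u_j, u_j>), so |<v, e_j>|^2 = <v, u_j>^2 / <u_j, u_j>.
Coefficients: <v, e_1> = -2/sqrt(2), <v, e_2> = 2/sqrt(2).
Square and sum: Σ |<v, e_j>|^2 = 4.
Compute ||v||^2 = v·v = 5.
Deficit = 5 − 4 = 1 ≥ 0, confirming Bessel's inequality. (The deficit equals ||v − Σ <v,e_j> e_j||^2, the squared distance from v to span{e_j}.)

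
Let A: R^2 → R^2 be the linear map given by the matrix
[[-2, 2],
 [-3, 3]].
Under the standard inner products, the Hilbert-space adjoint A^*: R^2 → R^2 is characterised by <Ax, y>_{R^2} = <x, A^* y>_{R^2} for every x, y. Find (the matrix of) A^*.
A^* = A^T =
[[-2, -3],
 [2, 3]]

For real matrices with standard dot products, the defining identity <Ax, y> = <x, A^* y> gives (Ax)^T y = x^T (A^*) y, i.e. x^T A^T y = x^T (A^*) y. Since this holds for all x, y, we must have A^* = A^T. Therefore
A^* =
[[-2, -3],
 [2, 3]].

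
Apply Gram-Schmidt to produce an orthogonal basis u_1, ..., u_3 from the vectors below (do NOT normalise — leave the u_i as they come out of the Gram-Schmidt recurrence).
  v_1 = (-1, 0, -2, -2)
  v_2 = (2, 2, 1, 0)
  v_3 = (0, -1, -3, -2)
Orthogonal basis:
  u_1 = (-1, 0, -2, -2)
  u_2 = (14/9, 2, 1/9, -8/9)
  u_3 = (16/13, -11/13, -10/13, 2/13)

Apply the Gram-Schmidt recurrence
  u_1 = v_1
  u_i = v_i − Σ_{j<i} ((v_i · u_j) / (u_j · u_j)) · u_j.

Step by step this gives:
  u_1 = (-1, 0, -2, -2)
  u_2 = (14/9, 2, 1/9, -8/9)
  u_3 = (16/13, -11/13, -10/13, 2/13)

Orthogonality check:
  u_2 · u_1 = 0 (should be 0)
  u_3 · u_1 = 0 (should be 0)
  u_3 · u_2 = 0 (should be 0)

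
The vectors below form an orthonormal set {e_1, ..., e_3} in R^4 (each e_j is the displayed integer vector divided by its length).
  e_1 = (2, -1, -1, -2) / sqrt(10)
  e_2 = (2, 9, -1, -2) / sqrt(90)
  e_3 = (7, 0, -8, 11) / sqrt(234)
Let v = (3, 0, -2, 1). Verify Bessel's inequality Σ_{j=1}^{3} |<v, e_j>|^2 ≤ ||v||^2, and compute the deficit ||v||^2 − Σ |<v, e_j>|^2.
Σ |<v, e_j>|^2 = 180/13; ||v||^2 = 14; deficit = 2/13

Write each e_j = u_j / sqrt(<u_j, u_j>) where u_j is the displayed integer vector. Then <v, e_j> = <v, u_j> / sqrt(<u_j, u_j>), so |<v, e_j>|^2 = <v, u_j>^2 / <u_j, u_j>.
Coefficients: <v, e_1> = 6/sqrt(10), <v, e_2> = 6/sqrt(90), <v, e_3> = 48/sqrt(234).
Square and sum: Σ |<v, e_j>|^2 = 180/13.
Compute ||v||^2 = v·v = 14.
Deficit = 14 − 180/13 = 2/13 ≥ 0, confirming Bessel's inequality. (The deficit equals ||v − Σ <v,e_j> e_j||^2, the squared distance from v to span{e_j}.)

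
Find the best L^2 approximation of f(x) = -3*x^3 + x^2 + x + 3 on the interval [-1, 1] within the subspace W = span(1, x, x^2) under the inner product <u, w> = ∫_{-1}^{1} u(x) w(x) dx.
g(x) = x^2 - 4*x/5 + 3

The best approximation g ∈ W is the orthogonal projection of f onto W. Writing g = a_0 + a_1 x + a_2 x^2, the coefficients solve the normal equations G · a = b where
  G_{ij} = <φ_i, φ_j> and b_i = <f, φ_i>, with φ_0 = 1, φ_1 = x, φ_2 = x^2.
G =
  [2, 0, 2/3]
  [0, 2/3, 0]
  [2/3, 0, 2/5],
b = (20/3, -8/15, 12/5).
Solving gives a_0 = 3, a_1 = -4/5, a_2 = 1, so
  g(x) = x^2 - 4*x/5 + 3.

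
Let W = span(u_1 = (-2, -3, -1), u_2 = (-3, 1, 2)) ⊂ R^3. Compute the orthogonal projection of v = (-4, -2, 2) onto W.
proj_W(v) = (-172/39, -278/195, 214/195)

Set up U = [u_1 | ... | u_2] ∈ R^(3×2). The projector onto W = col(U) is P = U (U^T U)^(-1) U^T.
Compute U^T U =
  [14, 1]
  [1, 14],
and U^T v = (12, 14).
Solve U^T U · c = U^T v for the coefficients: c = (154/195, 184/195). The projection is proj_W(v) = U c.
Check: (v - proj_W(v)) · u_1 = 0  (should be 0).
Check: (v - proj_W(v)) · u_2 = 0  (should be 0).
Result: proj_W(v) = (-172/39, -278/195, 214/195).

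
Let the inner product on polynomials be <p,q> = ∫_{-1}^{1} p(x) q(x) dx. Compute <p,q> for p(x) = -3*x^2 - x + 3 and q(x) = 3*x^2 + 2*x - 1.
<p,q> = -44/15

Expand the product: p(x)·q(x) = -9*x^4 - 9*x^3 + 10*x^2 + 7*x - 3.
∫_{-1}^{1} of each monomial x^k gives [2/(k+1) if k even, 0 if k odd]. Integrating term-by-term (or equivalently evaluating the antiderivative F(x) = -9*x^5/5 - 9*x^4/4 + 10*x^3/3 + 7*x^2/2 - 3*x at the endpoints):
  F(1) − F(−1) = -13/60 − (163/60) = -44/15.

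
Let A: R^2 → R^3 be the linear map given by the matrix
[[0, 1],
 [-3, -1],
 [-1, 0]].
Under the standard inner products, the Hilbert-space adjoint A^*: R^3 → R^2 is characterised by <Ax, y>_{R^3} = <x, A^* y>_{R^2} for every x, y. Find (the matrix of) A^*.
A^* = A^T =
[[0, -3, -1],
 [1, -1, 0]]

For real matrices with standard dot products, the defining identity <Ax, y> = <x, A^* y> gives (Ax)^T y = x^T (A^*) y, i.e. x^T A^T y = x^T (A^*) y. Since this holds for all x, y, we must have A^* = A^T. Therefore
A^* =
[[0, -3, -1],
 [1, -1, 0]].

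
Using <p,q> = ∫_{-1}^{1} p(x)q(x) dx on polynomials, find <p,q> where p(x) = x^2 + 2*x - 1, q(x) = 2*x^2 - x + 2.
<p,q> = -68/15

Expand the product: p(x)·q(x) = 2*x^4 + 3*x^3 - 2*x^2 + 5*x - 2.
∫_{-1}^{1} of each monomial x^k gives [2/(k+1) if k even, 0 if k odd]. Integrating term-by-term (or equivalently evaluating the antiderivative F(x) = 2*x^5/5 + 3*x^4/4 - 2*x^3/3 + 5*x^2/2 - 2*x at the endpoints):
  F(1) − F(−1) = 59/60 − (331/60) = -68/15.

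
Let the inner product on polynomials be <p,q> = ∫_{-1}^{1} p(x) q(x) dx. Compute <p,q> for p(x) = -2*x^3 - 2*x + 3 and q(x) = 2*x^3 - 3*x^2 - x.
<p,q> = -694/105

Expand the product: p(x)·q(x) = -4*x^6 + 6*x^5 - 2*x^4 + 12*x^3 - 7*x^2 - 3*x.
∫_{-1}^{1} of each monomial x^k gives [2/(k+1) if k even, 0 if k odd]. Integrating term-by-term (or equivalently evaluating the antiderivative F(x) = -4*x^7/7 + x^6 - 2*x^5/5 + 3*x^4 - 7*x^3/3 - 3*x^2/2 at the endpoints):
  F(1) − F(−1) = -169/210 − (1219/210) = -694/105.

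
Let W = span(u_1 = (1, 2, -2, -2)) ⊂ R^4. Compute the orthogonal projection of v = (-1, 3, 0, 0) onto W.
proj_W(v) = (5/13, 10/13, -10/13, -10/13)

Set up U = [u_1 | ... | u_1] ∈ R^(4×1). The projector onto W = col(U) is P = U (U^T U)^(-1) U^T.
Compute U^T U =
  [13],
and U^T v = (5).
Solve U^T U · c = U^T v for the coefficients: c = (5/13). The projection is proj_W(v) = U c.
Check: (v - proj_W(v)) · u_1 = 0  (should be 0).
Result: proj_W(v) = (5/13, 10/13, -10/13, -10/13).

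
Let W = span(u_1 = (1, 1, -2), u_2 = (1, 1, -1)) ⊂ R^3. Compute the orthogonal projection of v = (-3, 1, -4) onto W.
proj_W(v) = (-1, -1, -4)

Set up U = [u_1 | ... | u_2] ∈ R^(3×2). The projector onto W = col(U) is P = U (U^T U)^(-1) U^T.
Compute U^T U =
  [6, 4]
  [4, 3],
and U^T v = (6, 2).
Solve U^T U · c = U^T v for the coefficients: c = (5, -6). The projection is proj_W(v) = U c.
Check: (v - proj_W(v)) · u_1 = 0  (should be 0).
Check: (v - proj_W(v)) · u_2 = 0  (should be 0).
Result: proj_W(v) = (-1, -1, -4).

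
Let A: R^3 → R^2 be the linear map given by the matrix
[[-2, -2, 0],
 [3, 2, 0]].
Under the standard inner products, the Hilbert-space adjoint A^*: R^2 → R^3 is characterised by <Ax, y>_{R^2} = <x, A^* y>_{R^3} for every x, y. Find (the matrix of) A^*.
A^* = A^T =
[[-2, 3],
 [-2, 2],
 [0, 0]]

For real matrices with standard dot products, the defining identity <Ax, y> = <x, A^* y> gives (Ax)^T y = x^T (A^*) y, i.e. x^T A^T y = x^T (A^*) y. Since this holds for all x, y, we must have A^* = A^T. Therefore
A^* =
[[-2, 3],
 [-2, 2],
 [0, 0]].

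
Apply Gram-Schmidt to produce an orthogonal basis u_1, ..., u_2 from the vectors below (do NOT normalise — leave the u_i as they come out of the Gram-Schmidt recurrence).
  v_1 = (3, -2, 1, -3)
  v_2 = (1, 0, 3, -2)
Orthogonal basis:
  u_1 = (3, -2, 1, -3)
  u_2 = (-13/23, 24/23, 57/23, -10/23)

Apply the Gram-Schmidt recurrence
  u_1 = v_1
  u_i = v_i − Σ_{j<i} ((v_i · u_j) / (u_j · u_j)) · u_j.

Step by step this gives:
  u_1 = (3, -2, 1, -3)
  u_2 = (-13/23, 24/23, 57/23, -10/23)

Orthogonality check:
  u_2 · u_1 = 0 (should be 0)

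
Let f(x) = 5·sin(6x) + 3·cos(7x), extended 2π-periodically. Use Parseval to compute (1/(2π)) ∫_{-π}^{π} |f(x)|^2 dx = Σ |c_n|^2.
Σ |c_n|^2 = 17

Expand |f|^2 and use orthogonality of {sin(nx), cos(mx)} on [-π, π]:
  ∫_{-π}^{π} sin(nx)^2 dx = π, ∫ cos(mx)^2 dx = π, and cross terms integrate to 0.
So ∫_{-π}^{π} f(x)^2 dx = 5^2 · π + 3^2 · π = (25 + 9)π.
Divide by 2π: (25 + 9)/2 = 17.
By Parseval, this equals Σ |c_n|^2.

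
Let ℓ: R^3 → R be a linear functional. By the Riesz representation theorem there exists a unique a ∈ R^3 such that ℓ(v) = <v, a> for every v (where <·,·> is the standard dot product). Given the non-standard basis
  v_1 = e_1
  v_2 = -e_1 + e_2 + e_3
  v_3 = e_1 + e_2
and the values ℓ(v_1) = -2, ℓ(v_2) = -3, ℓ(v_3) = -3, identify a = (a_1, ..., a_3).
a = (-2, -1, -4)

Write a = (a_1, ..., a_3) in the standard basis. For each basis vector v_i, ℓ(v_i) = <v_i, a> is a linear equation in the a_j's. Collect the n equations into a matrix system V a = ℓ, where row i of V is v_i (expressed in the standard basis). Since V is invertible (lower-triangular with 1s on the diagonal, up to permutation), solve by back-substitution:
  V =
[[1, 0, 0],
 [-1, 1, 1],
 [1, 1, 0]]
  V a = (-2, -3, -3)
Solving gives a = (-2, -1, -4).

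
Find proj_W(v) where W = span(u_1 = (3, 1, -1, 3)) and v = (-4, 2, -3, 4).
proj_W(v) = (3/4, 1/4, -1/4, 3/4)

Set up U = [u_1 | ... | u_1] ∈ R^(4×1). The projector onto W = col(U) is P = U (U^T U)^(-1) U^T.
Compute U^T U =
  [20],
and U^T v = (5).
Solve U^T U · c = U^T v for the coefficients: c = (1/4). The projection is proj_W(v) = U c.
Check: (v - proj_W(v)) · u_1 = 0  (should be 0).
Result: proj_W(v) = (3/4, 1/4, -1/4, 3/4).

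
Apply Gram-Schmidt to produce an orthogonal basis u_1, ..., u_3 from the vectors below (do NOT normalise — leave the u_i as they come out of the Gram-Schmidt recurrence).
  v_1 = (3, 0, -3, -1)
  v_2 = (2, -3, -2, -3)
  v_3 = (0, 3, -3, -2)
Orthogonal basis:
  u_1 = (3, 0, -3, -1)
  u_2 = (-7/19, -3, 7/19, -42/19)
  u_3 = (-507/269, 483/269, -300/269, -621/269)

Apply the Gram-Schmidt recurrence
  u_1 = v_1
  u_i = v_i − Σ_{j<i} ((v_i · u_j) / (u_j · u_j)) · u_j.

Step by step this gives:
  u_1 = (3, 0, -3, -1)
  u_2 = (-7/19, -3, 7/19, -42/19)
  u_3 = (-507/269, 483/269, -300/269, -621/269)

Orthogonality check:
  u_2 · u_1 = 0 (should be 0)
  u_3 · u_1 = 0 (should be 0)
  u_3 · u_2 = 0 (should be 0)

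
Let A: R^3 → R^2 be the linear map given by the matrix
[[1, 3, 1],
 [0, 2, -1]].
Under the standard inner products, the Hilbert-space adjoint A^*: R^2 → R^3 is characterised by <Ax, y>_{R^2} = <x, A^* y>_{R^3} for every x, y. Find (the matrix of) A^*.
A^* = A^T =
[[1, 0],
 [3, 2],
 [1, -1]]

For real matrices with standard dot products, the defining identity <Ax, y> = <x, A^* y> gives (Ax)^T y = x^T (A^*) y, i.e. x^T A^T y = x^T (A^*) y. Since this holds for all x, y, we must have A^* = A^T. Therefore
A^* =
[[1, 0],
 [3, 2],
 [1, -1]].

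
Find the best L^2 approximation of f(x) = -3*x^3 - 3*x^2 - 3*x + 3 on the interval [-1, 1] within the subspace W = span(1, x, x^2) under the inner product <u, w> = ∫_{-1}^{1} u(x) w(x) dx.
g(x) = -3*x^2 - 24*x/5 + 3

The best approximation g ∈ W is the orthogonal projection of f onto W. Writing g = a_0 + a_1 x + a_2 x^2, the coefficients solve the normal equations G · a = b where
  G_{ij} = <φ_i, φ_j> and b_i = <f, φ_i>, with φ_0 = 1, φ_1 = x, φ_2 = x^2.
G =
  [2, 0, 2/3]
  [0, 2/3, 0]
  [2/3, 0, 2/5],
b = (4, -16/5, 4/5).
Solving gives a_0 = 3, a_1 = -24/5, a_2 = -3, so
  g(x) = -3*x^2 - 24*x/5 + 3.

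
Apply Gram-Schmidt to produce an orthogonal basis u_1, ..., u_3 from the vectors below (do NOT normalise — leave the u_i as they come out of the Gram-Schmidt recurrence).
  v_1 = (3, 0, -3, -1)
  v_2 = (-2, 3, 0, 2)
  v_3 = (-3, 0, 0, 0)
Orthogonal basis:
  u_1 = (3, 0, -3, -1)
  u_2 = (-14/19, 3, -24/19, 30/19)
  u_3 = (-54/37, -18/37, -45/37, -27/37)

Apply the Gram-Schmidt recurrence
  u_1 = v_1
  u_i = v_i − Σ_{j<i} ((v_i · u_j) / (u_j · u_j)) · u_j.

Step by step this gives:
  u_1 = (3, 0, -3, -1)
  u_2 = (-14/19, 3, -24/19, 30/19)
  u_3 = (-54/37, -18/37, -45/37, -27/37)

Orthogonality check:
  u_2 · u_1 = 0 (should be 0)
  u_3 · u_1 = 0 (should be 0)
  u_3 · u_2 = 0 (should be 0)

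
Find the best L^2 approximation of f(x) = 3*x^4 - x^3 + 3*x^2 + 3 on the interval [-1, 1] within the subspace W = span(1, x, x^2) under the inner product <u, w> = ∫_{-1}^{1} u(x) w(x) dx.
g(x) = 39*x^2/7 - 3*x/5 + 96/35

The best approximation g ∈ W is the orthogonal projection of f onto W. Writing g = a_0 + a_1 x + a_2 x^2, the coefficients solve the normal equations G · a = b where
  G_{ij} = <φ_i, φ_j> and b_i = <f, φ_i>, with φ_0 = 1, φ_1 = x, φ_2 = x^2.
G =
  [2, 0, 2/3]
  [0, 2/3, 0]
  [2/3, 0, 2/5],
b = (46/5, -2/5, 142/35).
Solving gives a_0 = 96/35, a_1 = -3/5, a_2 = 39/7, so
  g(x) = 39*x^2/7 - 3*x/5 + 96/35.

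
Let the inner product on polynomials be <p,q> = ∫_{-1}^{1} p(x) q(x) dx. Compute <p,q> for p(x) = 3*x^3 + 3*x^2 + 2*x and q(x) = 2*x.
<p,q> = 76/15

Expand the product: p(x)·q(x) = 6*x^4 + 6*x^3 + 4*x^2.
∫_{-1}^{1} of each monomial x^k gives [2/(k+1) if k even, 0 if k odd]. Integrating term-by-term (or equivalently evaluating the antiderivative F(x) = 6*x^5/5 + 3*x^4/2 + 4*x^3/3 at the endpoints):
  F(1) − F(−1) = 121/30 − (-31/30) = 76/15.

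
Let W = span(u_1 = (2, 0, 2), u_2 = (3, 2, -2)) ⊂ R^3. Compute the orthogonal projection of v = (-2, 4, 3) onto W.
proj_W(v) = (-2/11, -6/11, 13/11)

Set up U = [u_1 | ... | u_2] ∈ R^(3×2). The projector onto W = col(U) is P = U (U^T U)^(-1) U^T.
Compute U^T U =
  [8, 2]
  [2, 17],
and U^T v = (2, -4).
Solve U^T U · c = U^T v for the coefficients: c = (7/22, -3/11). The projection is proj_W(v) = U c.
Check: (v - proj_W(v)) · u_1 = 0  (should be 0).
Check: (v - proj_W(v)) · u_2 = 0  (should be 0).
Result: proj_W(v) = (-2/11, -6/11, 13/11).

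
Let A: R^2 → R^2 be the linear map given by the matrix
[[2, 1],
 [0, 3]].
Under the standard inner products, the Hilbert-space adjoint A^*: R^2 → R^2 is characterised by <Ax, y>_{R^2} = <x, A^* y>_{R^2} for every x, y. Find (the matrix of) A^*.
A^* = A^T =
[[2, 0],
 [1, 3]]

For real matrices with standard dot products, the defining identity <Ax, y> = <x, A^* y> gives (Ax)^T y = x^T (A^*) y, i.e. x^T A^T y = x^T (A^*) y. Since this holds for all x, y, we must have A^* = A^T. Therefore
A^* =
[[2, 0],
 [1, 3]].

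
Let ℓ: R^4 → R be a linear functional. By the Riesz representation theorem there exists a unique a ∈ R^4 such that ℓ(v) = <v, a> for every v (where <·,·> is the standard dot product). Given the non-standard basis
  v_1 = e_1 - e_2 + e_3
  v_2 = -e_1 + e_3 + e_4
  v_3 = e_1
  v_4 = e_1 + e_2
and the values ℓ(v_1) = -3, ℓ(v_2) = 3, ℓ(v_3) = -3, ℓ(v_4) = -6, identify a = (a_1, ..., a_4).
a = (-3, -3, -3, 3)

Write a = (a_1, ..., a_4) in the standard basis. For each basis vector v_i, ℓ(v_i) = <v_i, a> is a linear equation in the a_j's. Collect the n equations into a matrix system V a = ℓ, where row i of V is v_i (expressed in the standard basis). Since V is invertible (lower-triangular with 1s on the diagonal, up to permutation), solve by back-substitution:
  V =
[[1, -1, 1, 0],
 [-1, 0, 1, 1],
 [1, 0, 0, 0],
 [1, 1, 0, 0]]
  V a = (-3, 3, -3, -6)
Solving gives a = (-3, -3, -3, 3).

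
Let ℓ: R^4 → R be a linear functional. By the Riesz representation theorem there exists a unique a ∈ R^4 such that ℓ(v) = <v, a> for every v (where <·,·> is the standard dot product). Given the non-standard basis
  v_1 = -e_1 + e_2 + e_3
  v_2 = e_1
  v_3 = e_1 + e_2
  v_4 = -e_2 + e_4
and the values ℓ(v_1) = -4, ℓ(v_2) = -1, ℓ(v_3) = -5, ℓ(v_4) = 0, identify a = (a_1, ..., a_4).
a = (-1, -4, -1, -4)

Write a = (a_1, ..., a_4) in the standard basis. For each basis vector v_i, ℓ(v_i) = <v_i, a> is a linear equation in the a_j's. Collect the n equations into a matrix system V a = ℓ, where row i of V is v_i (expressed in the standard basis). Since V is invertible (lower-triangular with 1s on the diagonal, up to permutation), solve by back-substitution:
  V =
[[-1, 1, 1, 0],
 [1, 0, 0, 0],
 [1, 1, 0, 0],
 [0, -1, 0, 1]]
  V a = (-4, -1, -5, 0)
Solving gives a = (-1, -4, -1, -4).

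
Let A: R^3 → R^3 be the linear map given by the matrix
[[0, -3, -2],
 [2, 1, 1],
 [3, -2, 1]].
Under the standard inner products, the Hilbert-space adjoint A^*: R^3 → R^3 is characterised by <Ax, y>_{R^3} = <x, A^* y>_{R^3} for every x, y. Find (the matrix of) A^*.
A^* = A^T =
[[0, 2, 3],
 [-3, 1, -2],
 [-2, 1, 1]]

For real matrices with standard dot products, the defining identity <Ax, y> = <x, A^* y> gives (Ax)^T y = x^T (A^*) y, i.e. x^T A^T y = x^T (A^*) y. Since this holds for all x, y, we must have A^* = A^T. Therefore
A^* =
[[0, 2, 3],
 [-3, 1, -2],
 [-2, 1, 1]].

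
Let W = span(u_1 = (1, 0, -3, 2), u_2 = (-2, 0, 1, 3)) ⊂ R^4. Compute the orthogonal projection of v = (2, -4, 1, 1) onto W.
proj_W(v) = (16/195, 0, -43/195, 5/39)

Set up U = [u_1 | ... | u_2] ∈ R^(4×2). The projector onto W = col(U) is P = U (U^T U)^(-1) U^T.
Compute U^T U =
  [14, 1]
  [1, 14],
and U^T v = (1, 0).
Solve U^T U · c = U^T v for the coefficients: c = (14/195, -1/195). The projection is proj_W(v) = U c.
Check: (v - proj_W(v)) · u_1 = 0  (should be 0).
Check: (v - proj_W(v)) · u_2 = 0  (should be 0).
Result: proj_W(v) = (16/195, 0, -43/195, 5/39).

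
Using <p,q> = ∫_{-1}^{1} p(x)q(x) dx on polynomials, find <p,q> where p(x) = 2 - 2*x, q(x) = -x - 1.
<p,q> = -8/3

Expand the product: p(x)·q(x) = 2*x^2 - 2.
∫_{-1}^{1} of each monomial x^k gives [2/(k+1) if k even, 0 if k odd]. Integrating term-by-term (or equivalently evaluating the antiderivative F(x) = 2*x^3/3 - 2*x at the endpoints):
  F(1) − F(−1) = -4/3 − (4/3) = -8/3.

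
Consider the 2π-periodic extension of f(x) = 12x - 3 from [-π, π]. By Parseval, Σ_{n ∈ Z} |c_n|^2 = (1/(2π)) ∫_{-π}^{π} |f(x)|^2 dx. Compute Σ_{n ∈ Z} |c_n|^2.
Σ |c_n|^2 = 48π^2 + 9

Expand and integrate term by term over [-π, π]:
  ∫ (12x)^2 dx = 144·(2π^3/3); ∫ 2·12·(-3)·x dx = 0 (odd integrand); ∫ (-3)^2 dx = 9·2π.
So (1/(2π)) ∫_{-π}^{π} (12x - 3)^2 dx = 144π^2/3 + 9 = 48π^2 + 9.
Parseval ⇒ Σ |c_n|^2 = 48π^2 + 9.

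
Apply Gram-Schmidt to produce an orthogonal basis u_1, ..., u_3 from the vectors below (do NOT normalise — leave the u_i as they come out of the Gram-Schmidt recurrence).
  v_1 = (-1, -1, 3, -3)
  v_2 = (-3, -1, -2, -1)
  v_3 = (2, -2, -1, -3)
Orthogonal basis:
  u_1 = (-1, -1, 3, -3)
  u_2 = (-59/20, -19/20, -43/20, -17/20)
  u_3 = (729/299, -495/299, -538/299, -616/299)

Apply the Gram-Schmidt recurrence
  u_1 = v_1
  u_i = v_i − Σ_{j<i} ((v_i · u_j) / (u_j · u_j)) · u_j.

Step by step this gives:
  u_1 = (-1, -1, 3, -3)
  u_2 = (-59/20, -19/20, -43/20, -17/20)
  u_3 = (729/299, -495/299, -538/299, -616/299)

Orthogonality check:
  u_2 · u_1 = 0 (should be 0)
  u_3 · u_1 = 0 (should be 0)
  u_3 · u_2 = 0 (should be 0)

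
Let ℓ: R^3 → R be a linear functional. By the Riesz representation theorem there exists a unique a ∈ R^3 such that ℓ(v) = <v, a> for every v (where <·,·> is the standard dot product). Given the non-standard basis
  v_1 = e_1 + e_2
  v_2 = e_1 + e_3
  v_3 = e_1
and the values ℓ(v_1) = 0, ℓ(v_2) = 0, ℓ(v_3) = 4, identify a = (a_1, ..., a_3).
a = (4, -4, -4)

Write a = (a_1, ..., a_3) in the standard basis. For each basis vector v_i, ℓ(v_i) = <v_i, a> is a linear equation in the a_j's. Collect the n equations into a matrix system V a = ℓ, where row i of V is v_i (expressed in the standard basis). Since V is invertible (lower-triangular with 1s on the diagonal, up to permutation), solve by back-substitution:
  V =
[[1, 1, 0],
 [1, 0, 1],
 [1, 0, 0]]
  V a = (0, 0, 4)
Solving gives a = (4, -4, -4).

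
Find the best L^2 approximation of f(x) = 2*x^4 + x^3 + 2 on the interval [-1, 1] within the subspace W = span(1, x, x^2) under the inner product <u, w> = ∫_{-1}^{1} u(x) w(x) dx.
g(x) = 12*x^2/7 + 3*x/5 + 64/35

The best approximation g ∈ W is the orthogonal projection of f onto W. Writing g = a_0 + a_1 x + a_2 x^2, the coefficients solve the normal equations G · a = b where
  G_{ij} = <φ_i, φ_j> and b_i = <f, φ_i>, with φ_0 = 1, φ_1 = x, φ_2 = x^2.
G =
  [2, 0, 2/3]
  [0, 2/3, 0]
  [2/3, 0, 2/5],
b = (24/5, 2/5, 40/21).
Solving gives a_0 = 64/35, a_1 = 3/5, a_2 = 12/7, so
  g(x) = 12*x^2/7 + 3*x/5 + 64/35.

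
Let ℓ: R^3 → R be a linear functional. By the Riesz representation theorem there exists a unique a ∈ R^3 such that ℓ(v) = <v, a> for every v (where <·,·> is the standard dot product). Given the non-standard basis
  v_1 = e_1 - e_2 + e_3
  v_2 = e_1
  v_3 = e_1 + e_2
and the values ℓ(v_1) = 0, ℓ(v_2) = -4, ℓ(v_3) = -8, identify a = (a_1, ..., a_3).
a = (-4, -4, 0)

Write a = (a_1, ..., a_3) in the standard basis. For each basis vector v_i, ℓ(v_i) = <v_i, a> is a linear equation in the a_j's. Collect the n equations into a matrix system V a = ℓ, where row i of V is v_i (expressed in the standard basis). Since V is invertible (lower-triangular with 1s on the diagonal, up to permutation), solve by back-substitution:
  V =
[[1, -1, 1],
 [1, 0, 0],
 [1, 1, 0]]
  V a = (0, -4, -8)
Solving gives a = (-4, -4, 0).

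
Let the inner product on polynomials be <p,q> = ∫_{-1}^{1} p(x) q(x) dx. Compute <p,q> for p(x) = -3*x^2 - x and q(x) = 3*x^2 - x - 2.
<p,q> = 16/15

Expand the product: p(x)·q(x) = -9*x^4 + 7*x^2 + 2*x.
∫_{-1}^{1} of each monomial x^k gives [2/(k+1) if k even, 0 if k odd]. Integrating term-by-term (or equivalently evaluating the antiderivative F(x) = -9*x^5/5 + 7*x^3/3 + x^2 at the endpoints):
  F(1) − F(−1) = 23/15 − (7/15) = 16/15.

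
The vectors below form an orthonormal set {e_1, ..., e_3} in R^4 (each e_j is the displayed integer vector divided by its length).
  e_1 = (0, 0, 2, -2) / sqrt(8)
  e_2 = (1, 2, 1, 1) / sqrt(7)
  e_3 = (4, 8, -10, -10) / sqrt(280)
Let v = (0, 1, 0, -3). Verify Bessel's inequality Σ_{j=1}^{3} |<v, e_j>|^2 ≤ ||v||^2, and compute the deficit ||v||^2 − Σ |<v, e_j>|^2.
Σ |<v, e_j>|^2 = 49/5; ||v||^2 = 10; deficit = 1/5

Write each e_j = u_j / sqrt(<u_j, u_j>) where u_j is the displayed integer vector. Then <v, e_j> = <v, u_j> / sqrt(<u_j, u_j>), so |<v, e_j>|^2 = <v, u_j>^2 / <u_j, u_j>.
Coefficients: <v, e_1> = 6/sqrt(8), <v, e_2> = -1/sqrt(7), <v, e_3> = 38/sqrt(280).
Square and sum: Σ |<v, e_j>|^2 = 49/5.
Compute ||v||^2 = v·v = 10.
Deficit = 10 − 49/5 = 1/5 ≥ 0, confirming Bessel's inequality. (The deficit equals ||v − Σ <v,e_j> e_j||^2, the squared distance from v to span{e_j}.)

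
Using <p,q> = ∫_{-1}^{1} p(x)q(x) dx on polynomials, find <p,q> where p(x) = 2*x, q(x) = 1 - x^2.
<p,q> = 0

Expand the product: p(x)·q(x) = -2*x^3 + 2*x.
∫_{-1}^{1} of each monomial x^k gives [2/(k+1) if k even, 0 if k odd]. Integrating term-by-term (or equivalently evaluating the antiderivative F(x) = -x^4/2 + x^2 at the endpoints):
  F(1) − F(−1) = 1/2 − (1/2) = 0.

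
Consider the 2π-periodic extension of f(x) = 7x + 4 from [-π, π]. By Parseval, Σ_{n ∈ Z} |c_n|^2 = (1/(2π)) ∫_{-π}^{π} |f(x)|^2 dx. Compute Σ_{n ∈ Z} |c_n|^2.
Σ |c_n|^2 = 49π^2/3 + 16

Expand and integrate term by term over [-π, π]:
  ∫ (7x)^2 dx = 49·(2π^3/3); ∫ 2·7·(4)·x dx = 0 (odd integrand); ∫ 4^2 dx = 16·2π.
So (1/(2π)) ∫_{-π}^{π} (7x + 4)^2 dx = 49π^2/3 + 16 = 49π^2/3 + 16.
Parseval ⇒ Σ |c_n|^2 = 49π^2/3 + 16.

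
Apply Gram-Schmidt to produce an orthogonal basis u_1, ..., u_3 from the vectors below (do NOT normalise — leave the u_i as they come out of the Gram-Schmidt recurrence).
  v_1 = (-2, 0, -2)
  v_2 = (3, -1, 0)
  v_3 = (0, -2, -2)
Orthogonal basis:
  u_1 = (-2, 0, -2)
  u_2 = (3/2, -1, -3/2)
  u_3 = (-4/11, -12/11, 4/11)

Apply the Gram-Schmidt recurrence
  u_1 = v_1
  u_i = v_i − Σ_{j<i} ((v_i · u_j) / (u_j · u_j)) · u_j.

Step by step this gives:
  u_1 = (-2, 0, -2)
  u_2 = (3/2, -1, -3/2)
  u_3 = (-4/11, -12/11, 4/11)

Orthogonality check:
  u_2 · u_1 = 0 (should be 0)
  u_3 · u_1 = 0 (should be 0)
  u_3 · u_2 = 0 (should be 0)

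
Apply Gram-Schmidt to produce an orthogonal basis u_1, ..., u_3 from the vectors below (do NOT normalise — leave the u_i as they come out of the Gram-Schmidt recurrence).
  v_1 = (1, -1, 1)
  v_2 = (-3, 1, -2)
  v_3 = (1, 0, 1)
Orthogonal basis:
  u_1 = (1, -1, 1)
  u_2 = (-1, -1, 0)
  u_3 = (-1/6, 1/6, 1/3)

Apply the Gram-Schmidt recurrence
  u_1 = v_1
  u_i = v_i − Σ_{j<i} ((v_i · u_j) / (u_j · u_j)) · u_j.

Step by step this gives:
  u_1 = (1, -1, 1)
  u_2 = (-1, -1, 0)
  u_3 = (-1/6, 1/6, 1/3)

Orthogonality check:
  u_2 · u_1 = 0 (should be 0)
  u_3 · u_1 = 0 (should be 0)
  u_3 · u_2 = 0 (should be 0)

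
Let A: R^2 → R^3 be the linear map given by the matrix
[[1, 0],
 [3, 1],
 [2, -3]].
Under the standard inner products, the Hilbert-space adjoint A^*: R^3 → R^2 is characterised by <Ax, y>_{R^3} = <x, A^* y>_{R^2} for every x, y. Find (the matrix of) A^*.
A^* = A^T =
[[1, 3, 2],
 [0, 1, -3]]

For real matrices with standard dot products, the defining identity <Ax, y> = <x, A^* y> gives (Ax)^T y = x^T (A^*) y, i.e. x^T A^T y = x^T (A^*) y. Since this holds for all x, y, we must have A^* = A^T. Therefore
A^* =
[[1, 3, 2],
 [0, 1, -3]].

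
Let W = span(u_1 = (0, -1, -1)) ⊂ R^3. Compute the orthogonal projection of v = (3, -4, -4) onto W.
proj_W(v) = (0, -4, -4)

Set up U = [u_1 | ... | u_1] ∈ R^(3×1). The projector onto W = col(U) is P = U (U^T U)^(-1) U^T.
Compute U^T U =
  [2],
and U^T v = (8).
Solve U^T U · c = U^T v for the coefficients: c = (4). The projection is proj_W(v) = U c.
Check: (v - proj_W(v)) · u_1 = 0  (should be 0).
Result: proj_W(v) = (0, -4, -4).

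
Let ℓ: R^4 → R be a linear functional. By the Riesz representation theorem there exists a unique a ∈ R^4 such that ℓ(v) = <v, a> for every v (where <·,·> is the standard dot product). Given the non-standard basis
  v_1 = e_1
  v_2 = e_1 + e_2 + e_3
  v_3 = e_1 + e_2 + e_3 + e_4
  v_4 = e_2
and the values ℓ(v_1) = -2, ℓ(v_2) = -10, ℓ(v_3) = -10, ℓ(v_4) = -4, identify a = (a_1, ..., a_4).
a = (-2, -4, -4, 0)

Write a = (a_1, ..., a_4) in the standard basis. For each basis vector v_i, ℓ(v_i) = <v_i, a> is a linear equation in the a_j's. Collect the n equations into a matrix system V a = ℓ, where row i of V is v_i (expressed in the standard basis). Since V is invertible (lower-triangular with 1s on the diagonal, up to permutation), solve by back-substitution:
  V =
[[1, 0, 0, 0],
 [1, 1, 1, 0],
 [1, 1, 1, 1],
 [0, 1, 0, 0]]
  V a = (-2, -10, -10, -4)
Solving gives a = (-2, -4, -4, 0).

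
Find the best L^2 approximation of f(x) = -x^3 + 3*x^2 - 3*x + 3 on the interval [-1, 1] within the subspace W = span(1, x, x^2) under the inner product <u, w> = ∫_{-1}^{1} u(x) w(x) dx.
g(x) = 3*x^2 - 18*x/5 + 3

The best approximation g ∈ W is the orthogonal projection of f onto W. Writing g = a_0 + a_1 x + a_2 x^2, the coefficients solve the normal equations G · a = b where
  G_{ij} = <φ_i, φ_j> and b_i = <f, φ_i>, with φ_0 = 1, φ_1 = x, φ_2 = x^2.
G =
  [2, 0, 2/3]
  [0, 2/3, 0]
  [2/3, 0, 2/5],
b = (8, -12/5, 16/5).
Solving gives a_0 = 3, a_1 = -18/5, a_2 = 3, so
  g(x) = 3*x^2 - 18*x/5 + 3.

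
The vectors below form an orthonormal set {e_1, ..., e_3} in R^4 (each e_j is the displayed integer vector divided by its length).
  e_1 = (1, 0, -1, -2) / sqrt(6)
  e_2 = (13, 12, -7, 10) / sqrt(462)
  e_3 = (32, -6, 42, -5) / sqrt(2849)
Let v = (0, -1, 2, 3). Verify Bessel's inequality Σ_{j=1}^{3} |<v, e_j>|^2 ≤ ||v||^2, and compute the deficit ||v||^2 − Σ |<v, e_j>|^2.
Σ |<v, e_j>|^2 = 469/37; ||v||^2 = 14; deficit = 49/37

Write each e_j = u_j / sqrt(<u_j, u_j>) where u_j is the displayed integer vector. Then <v, e_j> = <v, u_j> / sqrt(<u_j, u_j>), so |<v, e_j>|^2 = <v, u_j>^2 / <u_j, u_j>.
Coefficients: <v, e_1> = -8/sqrt(6), <v, e_2> = 4/sqrt(462), <v, e_3> = 75/sqrt(2849).
Square and sum: Σ |<v, e_j>|^2 = 469/37.
Compute ||v||^2 = v·v = 14.
Deficit = 14 − 469/37 = 49/37 ≥ 0, confirming Bessel's inequality. (The deficit equals ||v − Σ <v,e_j> e_j||^2, the squared distance from v to span{e_j}.)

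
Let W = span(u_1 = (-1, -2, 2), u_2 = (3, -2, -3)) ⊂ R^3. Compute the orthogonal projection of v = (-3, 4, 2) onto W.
proj_W(v) = (-499/173, 698/173, 362/173)

Set up U = [u_1 | ... | u_2] ∈ R^(3×2). The projector onto W = col(U) is P = U (U^T U)^(-1) U^T.
Compute U^T U =
  [9, -5]
  [-5, 22],
and U^T v = (-1, -23).
Solve U^T U · c = U^T v for the coefficients: c = (-137/173, -212/173). The projection is proj_W(v) = U c.
Check: (v - proj_W(v)) · u_1 = 0  (should be 0).
Check: (v - proj_W(v)) · u_2 = 0  (should be 0).
Result: proj_W(v) = (-499/173, 698/173, 362/173).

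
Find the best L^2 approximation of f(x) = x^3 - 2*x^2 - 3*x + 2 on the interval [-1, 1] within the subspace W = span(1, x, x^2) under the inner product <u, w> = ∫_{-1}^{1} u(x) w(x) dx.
g(x) = -2*x^2 - 12*x/5 + 2

The best approximation g ∈ W is the orthogonal projection of f onto W. Writing g = a_0 + a_1 x + a_2 x^2, the coefficients solve the normal equations G · a = b where
  G_{ij} = <φ_i, φ_j> and b_i = <f, φ_i>, with φ_0 = 1, φ_1 = x, φ_2 = x^2.
G =
  [2, 0, 2/3]
  [0, 2/3, 0]
  [2/3, 0, 2/5],
b = (8/3, -8/5, 8/15).
Solving gives a_0 = 2, a_1 = -12/5, a_2 = -2, so
  g(x) = -2*x^2 - 12*x/5 + 2.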